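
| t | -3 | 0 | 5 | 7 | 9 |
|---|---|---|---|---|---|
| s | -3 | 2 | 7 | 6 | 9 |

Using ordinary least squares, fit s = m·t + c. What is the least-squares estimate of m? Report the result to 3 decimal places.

m = 0.921

XᵀX·[m, c]ᵀ = Xᵀs reads: 164·m + 18·c = 167;  18·m + 5·c = 21.
Determinant 164·5 − 18² = 496.
m = (167·5 − 18·21)/496 = 457/496; c = (164·21 − 18·167)/496 = 219/248.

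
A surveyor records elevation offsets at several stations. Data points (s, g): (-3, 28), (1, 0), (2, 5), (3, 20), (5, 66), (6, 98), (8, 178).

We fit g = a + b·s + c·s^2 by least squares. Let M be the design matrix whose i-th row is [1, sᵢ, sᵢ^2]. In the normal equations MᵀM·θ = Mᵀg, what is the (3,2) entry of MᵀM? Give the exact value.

Row 3 ↔ basis s^2, column 2 ↔ basis s, so (MᵀM)_{3,2} = Σᵢ (s^2)·(s) = (9)·(-3) + (1)·(1) + (4)·(2) + (9)·(3) + (25)·(5) + (36)·(6) + (64)·(8) = 862.

862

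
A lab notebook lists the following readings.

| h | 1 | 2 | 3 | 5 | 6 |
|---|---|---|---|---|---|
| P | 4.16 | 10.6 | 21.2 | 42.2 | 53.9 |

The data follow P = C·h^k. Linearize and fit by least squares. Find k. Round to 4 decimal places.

k = 1.4448

With ln Pᵢ as the transformed response and ln hᵢ as the regressor:
Σln h = 5.1930, Σ(ln h)² = 7.4881, Σln P = 14.5699, Σln h·ln P = 18.1588.
Normal system: [[7.4881, 5.1930]; [5.1930, 5]]·[k, ln C]ᵀ = [18.1588, 14.5699]ᵀ.
Slope k = (n·Σln h·ln P − Σln h·Σln P)/(n·Σ(ln h)² − (Σln h)²) = (5·18.1588 − 5.1930·14.5699)/10.4737 = 1.44484; ln C = (Σln P − k·Σln h)/n = 1.41338.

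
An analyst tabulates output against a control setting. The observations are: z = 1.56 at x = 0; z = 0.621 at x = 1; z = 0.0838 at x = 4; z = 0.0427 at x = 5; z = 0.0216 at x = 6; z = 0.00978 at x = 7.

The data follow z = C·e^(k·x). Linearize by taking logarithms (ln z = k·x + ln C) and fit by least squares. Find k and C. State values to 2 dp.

Let Y = ln z. Fitting Y = k·x + ln C by least squares:
Σx = 23.0000, Σ(x)² = 127.0000, Σln z = -14.1271, Σx·ln z = -81.5638.
Equations: 127.0000·k + 23.0000·ln C = -81.5638;  23.0000·k + 6·ln C = -14.1271.
Solving (det = 233.0000): k = -0.70583, ln C = 0.35118, so C = exp(0.35118) = 1.42075.

k = -0.71, C = 1.42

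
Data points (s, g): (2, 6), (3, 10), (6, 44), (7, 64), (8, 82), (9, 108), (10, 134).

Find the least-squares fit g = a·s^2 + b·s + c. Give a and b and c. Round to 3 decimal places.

a = 1.579, b = -2.840, c = 4.904

Compute the Gram sums: Σs^2·s^2 = 24451, Σs^2·s = 2835, Σs^2 = 343, Σs·s = 343, Σs = 45, Σ1 = 7.
And Σs^2·g = 32230, Σs·g = 3722, Σg = 448.
Row-reducing yields a = 12609/7987, b = -463/163, c = 5596/1141.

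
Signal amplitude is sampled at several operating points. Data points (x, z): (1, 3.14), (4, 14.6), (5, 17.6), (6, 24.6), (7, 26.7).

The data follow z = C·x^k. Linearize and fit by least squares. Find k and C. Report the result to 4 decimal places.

Linearized form: ln z = k·ln x + ln C. From the 5 transformed points,
Σln x = 6.7334, Σ(ln x)² = 11.5091, Σln z = 13.1806, Σln x·ln z = 20.4626.
Equations: 11.5091·k + 6.7334·ln C = 20.4626;  6.7334·k + 5·ln C = 13.1806.
Solving (det = 12.2067): k = 1.11112, ln C = 1.13979, so C = exp(1.13979) = 3.12611.

k = 1.1111, C = 3.1261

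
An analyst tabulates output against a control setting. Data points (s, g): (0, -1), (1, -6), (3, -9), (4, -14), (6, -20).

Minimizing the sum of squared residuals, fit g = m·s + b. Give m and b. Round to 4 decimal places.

Sums needed: Σs·s = 62, Σs = 14, Σ1 = 5.
And Σs·g = -209, Σg = -50.
So MᵀM·[m, b]ᵀ = Mᵀg: [[62, 14]; [14, 5]]·[m, b]ᵀ = [-209, -50]ᵀ.
Δ = 62·5 − 14² = 114.
m = ((-209)·5 − 14·(-50))/114 = -115/38; b = (62·(-50) − 14·(-209))/114 = -29/19.

m = -3.0263, b = -1.5263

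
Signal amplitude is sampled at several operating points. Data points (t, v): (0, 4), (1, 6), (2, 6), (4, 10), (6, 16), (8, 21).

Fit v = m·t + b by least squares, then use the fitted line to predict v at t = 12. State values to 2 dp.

Setting ∂/∂m … = 0 gives: 121·m + 21·b = 322;  21·m + 6·b = 63.
(Σt·t = 121, Σt = 21, Σ1 = 6, Σt·v = 322, Σv = 63.)
Eliminating b: 6·(row 1) − 21·(row 2) gives 285·m = 6·322 − 21·63 = 609, so m = 203/95.
Then b = (63 − 21·(203/95))/6 = 287/95.
At t = 12: v̂ = (203/95)·(12) + (287/95)·(1) = 2723/95.

v̂ = 28.66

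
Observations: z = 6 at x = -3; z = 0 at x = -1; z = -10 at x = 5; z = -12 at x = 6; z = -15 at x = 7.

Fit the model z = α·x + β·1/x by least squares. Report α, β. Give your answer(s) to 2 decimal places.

Setting ∂/∂α … = 0 gives: 120·α + 5·β = -245;  5·α + (52889/44100)·β = -57/7.
Eliminating β: (52889/44100)·(row 1) − 5·(row 2) gives (87403/735)·α = (52889/44100)·(-245) − 5·(-57/7) = -318923/1260, so α = -2232461/1048836.
Then β = ((-57/7) − 5·(-2232461/1048836))/(52889/44100) = 182175/87403.

α = -2.13, β = 2.08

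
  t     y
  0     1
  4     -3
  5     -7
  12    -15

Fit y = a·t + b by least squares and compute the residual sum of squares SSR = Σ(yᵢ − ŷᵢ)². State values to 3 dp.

Setting ∂/∂a … = 0 gives: 185·a + 21·b = -227;  21·a + 4·b = -24.
(Σt·t = 185, Σt = 21, Σ1 = 4, Σt·y = -227, Σy = -24.)
det = 185·4 − 21² = 299.
a = ((-227)·4 − 21·(-24))/299 = -404/299; b = (185·(-24) − 21·(-227))/299 = 327/299.
Residuals: -28/299, 392/299, -400/299, 36/299; SSR = 1056/299.

SSR = 3.532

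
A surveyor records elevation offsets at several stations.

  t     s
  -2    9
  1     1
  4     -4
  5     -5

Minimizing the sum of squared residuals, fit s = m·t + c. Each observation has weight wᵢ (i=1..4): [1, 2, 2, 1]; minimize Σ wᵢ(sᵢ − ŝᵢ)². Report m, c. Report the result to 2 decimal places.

Setting ∂/∂m … = 0 gives: 63·m + 13·c = -73;  13·m + 6·c = -2.
Determinant 63·6 − 13² = 209.
m = ((-73)·6 − 13·(-2))/209 = -412/209; c = (63·(-2) − 13·(-73))/209 = 823/209.

m = -1.97, c = 3.94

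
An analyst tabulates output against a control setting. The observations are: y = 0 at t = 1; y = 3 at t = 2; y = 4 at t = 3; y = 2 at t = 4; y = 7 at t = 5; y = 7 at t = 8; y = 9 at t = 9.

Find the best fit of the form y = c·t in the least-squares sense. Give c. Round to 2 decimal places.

c = 0.99

The normal system AᵀA·[c]ᵀ = Aᵀy is [[200]]·[c]ᵀ = [198]ᵀ.
c = 198/200 = 0.99.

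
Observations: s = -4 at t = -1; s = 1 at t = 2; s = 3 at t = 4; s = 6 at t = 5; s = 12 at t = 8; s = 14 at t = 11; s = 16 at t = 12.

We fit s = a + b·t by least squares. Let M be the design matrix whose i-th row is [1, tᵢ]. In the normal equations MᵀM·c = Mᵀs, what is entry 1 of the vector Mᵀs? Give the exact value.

48

Entry 1 ↔ basis 1, so (Mᵀs)_{1} = Σᵢ sᵢ = (1)·(-4) + (1)·(1) + (1)·(3) + (1)·(6) + (1)·(12) + (1)·(14) + (1)·(16) = 48.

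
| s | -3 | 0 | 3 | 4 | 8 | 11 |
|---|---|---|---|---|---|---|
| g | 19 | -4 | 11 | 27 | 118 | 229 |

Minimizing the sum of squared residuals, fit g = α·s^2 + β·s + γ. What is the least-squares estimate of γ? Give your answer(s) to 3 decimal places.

Compute the Gram sums: Σs^2·s^2 = 19155, Σs^2·s = 1907, Σs^2 = 219, Σs·s = 219, Σs = 23, Σ1 = 6.
And Σs^2·g = 35963, Σs·g = 3547, Σg = 400.
MᵀM·[α, β, γ]ᵀ = Mᵀg becomes [[19155, 1907, 219]; [1907, 219, 23]; [219, 23, 6]]·[α, β, γ]ᵀ = [35963, 3547, 400]ᵀ.
Solving the 3×3 system (Gaussian elimination) gives α = 193621/96222, β = -23533/22910, γ = -683713/240555.

γ = -2.842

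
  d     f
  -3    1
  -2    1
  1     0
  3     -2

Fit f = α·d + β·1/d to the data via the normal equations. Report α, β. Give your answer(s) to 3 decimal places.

The normal system MᵀM·[α, β]ᵀ = Mᵀf is [[23, 4]; [4, 53/36]]·[α, β]ᵀ = [-11, -3/2]ᵀ.
det = 23·(53/36) − 4² = 643/36.
α = ((-11)·(53/36) − 4·(-3/2))/(643/36) = -367/643; β = (23·(-3/2) − 4·(-11))/(643/36) = 342/643.

α = -0.571, β = 0.532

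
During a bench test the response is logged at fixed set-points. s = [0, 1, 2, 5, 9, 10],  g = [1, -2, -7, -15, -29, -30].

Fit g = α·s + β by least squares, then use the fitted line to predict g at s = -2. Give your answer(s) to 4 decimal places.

Normal-equation sums: Σs·s = 211, Σs = 27, Σ1 = 6.
And Σs·g = -652, Σg = -82.
Eliminating β: 6·(row 1) − 27·(row 2) gives 537·α = 6·(-652) − 27·(-82) = -1698, so α = -566/179.
Then β = ((-82) − 27·(-566/179))/6 = 302/537.
At s = -2: ĝ = (-566/179)·(-2) + (302/537)·(1) = 3698/537.

ĝ = 6.8864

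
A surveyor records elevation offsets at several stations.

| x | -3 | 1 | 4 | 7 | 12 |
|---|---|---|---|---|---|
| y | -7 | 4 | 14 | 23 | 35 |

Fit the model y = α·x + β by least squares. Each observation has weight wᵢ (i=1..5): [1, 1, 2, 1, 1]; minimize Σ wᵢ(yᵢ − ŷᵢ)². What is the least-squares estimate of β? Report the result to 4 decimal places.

Setting ∂/∂α … = 0 gives: 235·α + 25·β = 718;  25·α + 6·β = 83.
Δ = 235·6 − 25² = 785.
α = (718·6 − 25·83)/785 = 2233/785; β = (235·83 − 25·718)/785 = 311/157.

β = 1.9809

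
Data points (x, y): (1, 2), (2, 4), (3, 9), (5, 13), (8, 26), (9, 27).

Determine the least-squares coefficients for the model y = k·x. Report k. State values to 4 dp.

k = 3.0054

Normal-equation sums: Σx·x = 184.
For Aᵀy: Σx·y = 553.
So AᵀA·[k]ᵀ = Aᵀy: [[184]]·[k]ᵀ = [553]ᵀ.
Hence k = 553 / 184 ≈ 3.00543.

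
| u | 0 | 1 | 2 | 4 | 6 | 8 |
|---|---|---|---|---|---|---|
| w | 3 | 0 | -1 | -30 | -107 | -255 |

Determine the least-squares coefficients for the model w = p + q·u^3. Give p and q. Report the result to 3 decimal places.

p = 2.088, q = -0.503

The normal system AᵀA·[p, q]ᵀ = Aᵀw is [[6, 801]; [801, 312961]]·[p, q]ᵀ = [-390, -155600]ᵀ.
det = 6·312961 − 801² = 1236165.
p = ((-390)·312961 − 801·(-155600))/1236165 = 172054/82411; q = (6·(-155600) − 801·(-390))/1236165 = -41414/82411.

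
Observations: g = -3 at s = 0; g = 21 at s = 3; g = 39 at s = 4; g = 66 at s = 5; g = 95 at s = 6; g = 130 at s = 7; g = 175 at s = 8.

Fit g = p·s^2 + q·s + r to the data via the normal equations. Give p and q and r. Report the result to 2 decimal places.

Normal-equation sums: Σs^2·s^2 = 8755, Σs^2·s = 1287, Σs^2 = 199, Σs·s = 199, Σs = 33, Σ1 = 7.
Moment sums: Σs^2·g = 23453, Σs·g = 3429, Σg = 523.
Inverting the 3×3 Gram matrix, [p, q, r]ᵀ = [64276/22449, -6103/7483, -9100/3207]ᵀ.

p = 2.86, q = -0.82, r = -2.84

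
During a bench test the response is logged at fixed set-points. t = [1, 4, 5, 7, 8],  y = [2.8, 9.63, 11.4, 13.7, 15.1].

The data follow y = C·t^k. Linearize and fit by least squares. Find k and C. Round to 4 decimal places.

k = 0.8192, C = 2.8914

Taking logs, ln y = k·ln t + ln C, so regress ln y on ln t.
Sums: Σln t = 7.0211, Σ(ln t)² = 12.6227, Σln y = 11.0602, Σln t·ln y = 17.7948.
Normal system: [[12.6227, 7.0211]; [7.0211, 5]]·[k, ln C]ᵀ = [17.7948, 11.0602]ᵀ.
Solving (det = 13.8181): k = 0.81917, ln C = 1.06175, so C = exp(1.06175) = 2.89141.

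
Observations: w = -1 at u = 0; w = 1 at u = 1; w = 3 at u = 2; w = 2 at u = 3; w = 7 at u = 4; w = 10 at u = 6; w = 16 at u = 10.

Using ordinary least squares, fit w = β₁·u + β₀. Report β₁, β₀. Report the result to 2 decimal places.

β₁ = 1.73, β₀ = -0.98

Setting ∂/∂β₁ … = 0 gives: 166·β₁ + 26·β₀ = 261;  26·β₁ + 7·β₀ = 38.
(Σu·u = 166, Σu = 26, Σ1 = 7, Σu·w = 261, Σw = 38.)
Δ = 166·7 − 26² = 486.
β₁ = (261·7 − 26·38)/486 = 839/486; β₀ = (166·38 − 26·261)/486 = -239/243.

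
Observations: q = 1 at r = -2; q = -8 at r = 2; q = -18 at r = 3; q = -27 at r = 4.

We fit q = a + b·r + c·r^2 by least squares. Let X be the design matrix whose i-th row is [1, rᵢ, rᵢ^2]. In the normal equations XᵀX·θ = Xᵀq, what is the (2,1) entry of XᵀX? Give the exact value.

Row 2 ↔ basis r, column 1 ↔ basis 1, so (XᵀX)_{2,1} = Σᵢ r = (-2)·(1) + (2)·(1) + (3)·(1) + (4)·(1) = 7.

7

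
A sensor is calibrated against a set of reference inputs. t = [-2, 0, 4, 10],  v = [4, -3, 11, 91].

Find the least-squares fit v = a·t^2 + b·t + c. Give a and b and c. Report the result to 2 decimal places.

From the data, Σt^2·t^2 = 10272, Σt^2·t = 1056, Σt^2 = 120, Σt·t = 120, Σt = 12, Σ1 = 4.
Moment sums: Σt^2·v = 9292, Σt·v = 946, Σv = 103.
Normal equations: [[10272, 1056, 120]; [1056, 120, 12]; [120, 12, 4]]·[a, b, c]ᵀ = [9292, 946, 103]ᵀ.
Row-reducing yields a = 49/48, b = -7/8, c = -9/4.

a = 1.02, b = -0.88, c = -2.25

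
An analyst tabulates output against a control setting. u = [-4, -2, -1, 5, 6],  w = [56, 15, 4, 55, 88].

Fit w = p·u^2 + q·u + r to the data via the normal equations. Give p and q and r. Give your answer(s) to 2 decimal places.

p = 2.96, q = -2.91, r = -2.67

With design matrix A, AᵀA = [[2194, 268, 82]; [268, 82, 4]; [82, 4, 5]] and Aᵀw = [5503, 545, 218]ᵀ.
Solving the 3×3 system (Gaussian elimination) gives p = 192253/64878, q = -17153/5898, r = -28887/10813.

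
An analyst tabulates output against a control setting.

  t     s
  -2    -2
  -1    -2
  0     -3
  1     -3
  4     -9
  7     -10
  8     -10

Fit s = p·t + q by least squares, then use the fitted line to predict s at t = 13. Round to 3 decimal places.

ŝ = -15.530

Forming MᵀM = [[135, 17]; [17, 7]] and Mᵀs = [-183, -39]ᵀ gives MᵀM·[p, q]ᵀ = Mᵀs.
det = 135·7 − 17² = 656.
p = ((-183)·7 − 17·(-39))/656 = -309/328; q = (135·(-39) − 17·(-183))/656 = -1077/328.
At t = 13: ŝ = (-309/328)·(13) + (-1077/328)·(1) = -2547/164.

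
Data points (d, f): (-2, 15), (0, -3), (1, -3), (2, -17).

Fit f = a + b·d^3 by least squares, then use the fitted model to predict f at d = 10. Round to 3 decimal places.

f̂ = -1997.617

Setting ∂/∂a … = 0 gives: 4·a + 1·b = -8;  1·a + 129·b = -259.
Eliminating b: 129·(row 1) − 1·(row 2) gives 515·a = 129·(-8) − 1·(-259) = -773, so a = -773/515.
Then b = ((-259) − 1·(-773/515))/129 = -1028/515.
At d = 10: f̂ = (-773/515)·(1) + (-1028/515)·(1000) = -1028773/515.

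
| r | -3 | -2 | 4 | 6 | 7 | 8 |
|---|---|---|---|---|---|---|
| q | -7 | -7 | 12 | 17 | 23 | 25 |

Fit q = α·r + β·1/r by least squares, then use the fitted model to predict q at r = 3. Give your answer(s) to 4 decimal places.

Forming AᵀA = [[178, 6]; [6, 13757/28224]] and Aᵀq = [546, 3037/168]ᵀ gives AᵀA·[α, β]ᵀ = Aᵀq.
Determinant 178·(13757/28224) − 6² = 716341/14112.
α = (546·(13757/28224) − 6·(3037/168))/(716341/14112) = 2225013/716341; β = (178·(3037/168) − 6·546)/(716341/14112) = -821688/716341.
At r = 3: q̂ = (2225013/716341)·(3) + (-821688/716341)·(1/3) = 6401143/716341.

q̂ = 8.9359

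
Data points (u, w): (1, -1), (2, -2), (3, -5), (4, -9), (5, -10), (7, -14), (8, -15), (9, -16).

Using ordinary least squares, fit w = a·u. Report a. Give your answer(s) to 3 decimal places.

Entries of AᵀA: Σu·u = 249.
For Aᵀw: Σu·w = -468.
So AᵀA·[a]ᵀ = Aᵀw: [[249]]·[a]ᵀ = [-468]ᵀ.
Hence a = -468 / 249 ≈ -1.87952.

a = -1.880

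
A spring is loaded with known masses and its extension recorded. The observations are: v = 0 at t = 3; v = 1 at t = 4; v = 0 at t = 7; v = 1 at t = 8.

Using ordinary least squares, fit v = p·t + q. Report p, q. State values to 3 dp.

From the data, Σt·t = 138, Σt = 22, Σ1 = 4.
Moment sums: Σt·v = 12, Σv = 2.
AᵀA·[p, q]ᵀ = Aᵀv becomes [[138, 22]; [22, 4]]·[p, q]ᵀ = [12, 2]ᵀ.
Determinant 138·4 − 22² = 68.
p = (12·4 − 22·2)/68 = 1/17; q = (138·2 − 22·12)/68 = 3/17.

p = 0.059, q = 0.176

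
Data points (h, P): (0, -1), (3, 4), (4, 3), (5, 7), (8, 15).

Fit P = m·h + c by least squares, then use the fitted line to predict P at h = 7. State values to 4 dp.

P̂ = 11.5118

AᵀA·[m, c]ᵀ = AᵀP reads: 114·m + 20·c = 179;  20·m + 5·c = 28.
(Σh·h = 114, Σh = 20, Σ1 = 5, Σh·P = 179, ΣP = 28.)
Determinant 114·5 − 20² = 170.
m = (179·5 − 20·28)/170 = 67/34; c = (114·28 − 20·179)/170 = -194/85.
At h = 7: P̂ = (67/34)·(7) + (-194/85)·(1) = 1957/170.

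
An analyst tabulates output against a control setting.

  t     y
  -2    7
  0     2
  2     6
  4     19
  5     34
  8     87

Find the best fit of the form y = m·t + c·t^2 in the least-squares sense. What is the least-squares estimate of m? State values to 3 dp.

MᵀM·[m, c]ᵀ = Mᵀy reads: 113·m + 701·c = 940;  701·m + 5009·c = 6774.
(Σt·t = 113, Σt·t^2 = 701, Σt^2·t^2 = 5009, Σt·y = 940, Σt^2·y = 6774.)
Determinant 113·5009 − 701² = 74616.
m = (940·5009 − 701·6774)/74616 = -20057/37308; c = (113·6774 − 701·940)/74616 = 53261/37308.

m = -0.538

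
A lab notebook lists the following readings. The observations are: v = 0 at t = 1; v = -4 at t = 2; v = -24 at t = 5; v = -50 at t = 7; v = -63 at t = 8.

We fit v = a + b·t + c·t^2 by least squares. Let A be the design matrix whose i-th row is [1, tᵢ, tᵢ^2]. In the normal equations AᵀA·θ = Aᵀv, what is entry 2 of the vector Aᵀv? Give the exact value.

Entry 2 ↔ basis t, so (Aᵀv)_{2} = Σᵢ (t)·vᵢ = (1)·(0) + (2)·(-4) + (5)·(-24) + (7)·(-50) + (8)·(-63) = -982.

-982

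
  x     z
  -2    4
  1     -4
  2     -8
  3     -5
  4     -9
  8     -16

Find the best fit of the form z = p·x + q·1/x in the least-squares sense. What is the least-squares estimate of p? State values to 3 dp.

MᵀM·[p, q]ᵀ = Mᵀz reads: 98·p + 6·q = -207;  6·p + (973/576)·q = -191/12.
Determinant 98·(973/576) − 6² = 37309/288.
p = ((-207)·(973/576) − 6·(-191/12))/(37309/288) = -146403/74618; q = (98·(-191/12) − 6·(-207))/(37309/288) = -91536/37309.

p = -1.962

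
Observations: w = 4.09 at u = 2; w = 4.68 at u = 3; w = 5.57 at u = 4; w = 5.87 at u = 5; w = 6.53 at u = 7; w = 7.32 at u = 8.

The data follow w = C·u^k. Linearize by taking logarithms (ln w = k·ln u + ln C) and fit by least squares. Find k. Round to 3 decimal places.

k = 0.406

Let Y = ln w. Fitting Y = k·ln u + ln C by least squares:
Σln u = 8.8128, Σ(ln u)² = 14.3101, Σln w = 10.3061, Σln u·ln w = 15.6918.
Equations: 14.3101·k + 8.8128·ln C = 15.6918;  8.8128·k + 6·ln C = 10.3061.
Solving (det = 8.1947): k = 0.40569, ln C = 1.12180.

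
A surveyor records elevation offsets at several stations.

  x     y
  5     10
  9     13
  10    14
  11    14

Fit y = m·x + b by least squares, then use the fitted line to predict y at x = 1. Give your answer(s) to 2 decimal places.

The normal system MᵀM·[m, b]ᵀ = Mᵀy is [[327, 35]; [35, 4]]·[m, b]ᵀ = [461, 51]ᵀ.
Eliminating b: 4·(row 1) − 35·(row 2) gives 83·m = 4·461 − 35·51 = 59, so m = 59/83.
Then b = (51 − 35·(59/83))/4 = 542/83.
At x = 1: ŷ = (59/83)·(1) + (542/83)·(1) = 601/83.

ŷ = 7.24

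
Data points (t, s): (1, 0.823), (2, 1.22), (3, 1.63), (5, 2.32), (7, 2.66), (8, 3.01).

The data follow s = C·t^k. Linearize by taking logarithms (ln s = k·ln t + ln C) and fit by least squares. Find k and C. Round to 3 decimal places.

Let Y = ln s. Fitting Y = k·ln t + ln C by least squares:
Σln t = 7.4265, Σ(ln t)² = 12.3883, Σln s = 3.4145, Σln t·ln s = 6.2242.
Normal system: [[12.3883, 7.4265]; [7.4265, 6]]·[k, ln C]ᵀ = [6.2242, 3.4145]ᵀ.
Solving (det = 19.1764): k = 0.62512, ln C = -0.20467, so C = exp(-0.20467) = 0.81492.

k = 0.625, C = 0.815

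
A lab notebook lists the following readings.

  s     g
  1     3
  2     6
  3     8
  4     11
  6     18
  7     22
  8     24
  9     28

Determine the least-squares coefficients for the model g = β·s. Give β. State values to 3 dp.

β = 3.035

MᵀM·[β]ᵀ = Mᵀg reads: 260·β = 789.
(Σs·s = 260, Σs·g = 789.)
β = 789/260 = 3.03462.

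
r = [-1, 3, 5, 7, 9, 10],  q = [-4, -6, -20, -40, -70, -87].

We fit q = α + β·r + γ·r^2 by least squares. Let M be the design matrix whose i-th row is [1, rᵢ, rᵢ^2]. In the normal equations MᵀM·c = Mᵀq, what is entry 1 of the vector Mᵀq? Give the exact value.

-227

Entry 1 ↔ basis 1, so (Mᵀq)_{1} = Σᵢ qᵢ = (1)·(-4) + (1)·(-6) + (1)·(-20) + (1)·(-40) + (1)·(-70) + (1)·(-87) = -227.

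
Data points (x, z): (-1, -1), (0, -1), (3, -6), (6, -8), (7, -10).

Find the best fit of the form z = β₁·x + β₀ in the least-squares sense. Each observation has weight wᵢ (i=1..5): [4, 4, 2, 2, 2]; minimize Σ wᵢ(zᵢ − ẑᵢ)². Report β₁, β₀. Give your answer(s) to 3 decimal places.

MᵀWM·[β₁, β₀]ᵀ = MᵀWz reads: 192·β₁ + 28·β₀ = -268;  28·β₁ + 14·β₀ = -56.
Determinant 192·14 − 28² = 1904.
β₁ = ((-268)·14 − 28·(-56))/1904 = -39/34; β₀ = (192·(-56) − 28·(-268))/1904 = -29/17.

β₁ = -1.147, β₀ = -1.706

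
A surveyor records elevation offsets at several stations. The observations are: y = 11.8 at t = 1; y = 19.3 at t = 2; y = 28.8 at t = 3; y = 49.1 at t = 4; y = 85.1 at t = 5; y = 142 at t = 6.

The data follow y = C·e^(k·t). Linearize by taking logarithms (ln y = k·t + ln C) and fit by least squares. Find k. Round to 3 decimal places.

Let Y = ln y. Fitting Y = k·t + ln C by least squares:
XᵀX = [[91.0000, 21.0000]; [21.0000, 6]], rhs = [85.9990, 22.0821]ᵀ  (here Σt = 21.0000, Σ(t)² = 91.0000, Σln y = 22.0821, Σt·ln y = 85.9990).
Solving (det = 105.0000): k = 0.49781, ln C = 1.93802.

k = 0.498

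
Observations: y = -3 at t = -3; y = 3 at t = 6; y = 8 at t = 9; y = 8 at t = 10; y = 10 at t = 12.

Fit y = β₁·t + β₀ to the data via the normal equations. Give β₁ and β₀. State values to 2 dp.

β₁ = 0.88, β₀ = -0.79

Compute the Gram sums: Σt·t = 370, Σt = 34, Σ1 = 5.
Moment sums: Σt·y = 299, Σy = 26.
So MᵀM·[β₁, β₀]ᵀ = Mᵀy: [[370, 34]; [34, 5]]·[β₁, β₀]ᵀ = [299, 26]ᵀ.
Determinant 370·5 − 34² = 694.
β₁ = (299·5 − 34·26)/694 = 611/694; β₀ = (370·26 − 34·299)/694 = -273/347.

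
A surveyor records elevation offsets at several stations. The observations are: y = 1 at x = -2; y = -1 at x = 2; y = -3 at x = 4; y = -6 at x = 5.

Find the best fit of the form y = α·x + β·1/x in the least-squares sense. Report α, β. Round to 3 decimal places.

From the data, Σx·x = 49, Σx·1/x = 4, Σ1/x·1/x = 241/400.
For Aᵀy: Σx·y = -46, Σ1/x·y = -59/20.
Normal equations: [[49, 4]; [4, 241/400]]·[α, β]ᵀ = [-46, -59/20]ᵀ.
Δ = 49·(241/400) − 4² = 5409/400.
α = ((-46)·(241/400) − 4·(-59/20))/(5409/400) = -2122/1803; β = (49·(-59/20) − 4·(-46))/(5409/400) = 5260/1803.

α = -1.177, β = 2.917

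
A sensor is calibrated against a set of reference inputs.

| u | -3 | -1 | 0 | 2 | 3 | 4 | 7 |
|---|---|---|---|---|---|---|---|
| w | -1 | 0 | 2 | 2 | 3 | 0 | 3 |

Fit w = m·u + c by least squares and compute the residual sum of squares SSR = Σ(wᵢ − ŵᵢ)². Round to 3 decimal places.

SSR = 8.528

Sums needed: Σu·u = 88, Σu = 12, Σ1 = 7.
And Σu·w = 37, Σw = 9.
Normal equations: [[88, 12]; [12, 7]]·[m, c]ᵀ = [37, 9]ᵀ.
Eliminating c: 7·(row 1) − 12·(row 2) gives 472·m = 7·37 − 12·9 = 151, so m = 151/472.
Then c = (9 − 12·(151/472))/7 = 87/118.
Residuals: -367/472, -197/472, 149/118, 147/236, 615/472, -119/59, 11/472; SSR = 4025/472.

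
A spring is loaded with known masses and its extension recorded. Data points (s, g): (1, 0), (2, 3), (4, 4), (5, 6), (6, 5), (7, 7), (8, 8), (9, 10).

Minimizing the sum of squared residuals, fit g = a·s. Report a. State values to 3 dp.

Compute the Gram sums: Σs·s = 276.
Moment sums: Σs·g = 285.
Normal equations: [[276]]·[a]ᵀ = [285]ᵀ.
a = 285/276 = 1.03261.

a = 1.033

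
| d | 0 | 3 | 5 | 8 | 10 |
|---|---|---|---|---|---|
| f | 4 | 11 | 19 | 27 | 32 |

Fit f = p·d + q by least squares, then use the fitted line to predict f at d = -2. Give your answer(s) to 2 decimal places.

Sums needed: Σd·d = 198, Σd = 26, Σ1 = 5.
For Mᵀf: Σd·f = 664, Σf = 93.
det = 198·5 − 26² = 314.
p = (664·5 − 26·93)/314 = 451/157; q = (198·93 − 26·664)/314 = 575/157.
At d = -2: f̂ = (451/157)·(-2) + (575/157)·(1) = -327/157.

f̂ = -2.08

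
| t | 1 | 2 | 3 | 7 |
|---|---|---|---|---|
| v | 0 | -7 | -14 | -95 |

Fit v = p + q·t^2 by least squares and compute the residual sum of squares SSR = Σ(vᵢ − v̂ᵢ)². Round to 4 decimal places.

From the data, Σ1 = 4, Σt^2 = 63, Σt^2·t^2 = 2499.
Right-hand side: Σv = -116, Σt^2·v = -4809.
det = 4·2499 − 63² = 6027.
p = ((-116)·2499 − 63·(-4809))/6027 = 89/41; q = (4·(-4809) − 63·(-116))/6027 = -568/287.
Residuals: -55/287, -360/287, 471/287, -8/41; SSR = 178/41.

SSR = 4.3415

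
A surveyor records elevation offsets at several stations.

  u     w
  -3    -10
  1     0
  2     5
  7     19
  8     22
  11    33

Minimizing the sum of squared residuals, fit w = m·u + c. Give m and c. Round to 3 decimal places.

m = 3.052, c = -1.724

Forming AᵀA = [[248, 26]; [26, 6]] and Aᵀw = [712, 69]ᵀ gives AᵀA·[m, c]ᵀ = Aᵀw.
det = 248·6 − 26² = 812.
m = (712·6 − 26·69)/812 = 177/58; c = (248·69 − 26·712)/812 = -50/29.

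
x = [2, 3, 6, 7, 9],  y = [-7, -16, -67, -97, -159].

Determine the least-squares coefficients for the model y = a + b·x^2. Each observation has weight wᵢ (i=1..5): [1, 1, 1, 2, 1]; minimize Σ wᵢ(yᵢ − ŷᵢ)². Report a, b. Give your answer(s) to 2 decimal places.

Entries of MᵀWM: Σwᵢ·1 = 6, Σwᵢ·x^2 = 228, Σwᵢ·x^2·x^2 = 12756.
Moment sums: Σwᵢ·y = -443, Σwᵢ·x^2·y = -24969.
Determinant 6·12756 − 228² = 24552.
a = ((-443)·12756 − 228·(-24969))/24552 = 1751/1023; b = (6·(-24969) − 228·(-443))/24552 = -8135/4092.

a = 1.71, b = -1.99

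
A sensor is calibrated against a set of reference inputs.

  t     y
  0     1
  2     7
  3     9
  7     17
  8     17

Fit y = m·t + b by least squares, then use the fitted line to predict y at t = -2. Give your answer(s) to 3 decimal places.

With design matrix X, XᵀX = [[126, 20]; [20, 5]] and Xᵀy = [296, 51]ᵀ.
Δ = 126·5 − 20² = 230.
m = (296·5 − 20·51)/230 = 2; b = (126·51 − 20·296)/230 = 11/5.
At t = -2: ŷ = (2)·(-2) + (11/5)·(1) = -9/5.

ŷ = -1.800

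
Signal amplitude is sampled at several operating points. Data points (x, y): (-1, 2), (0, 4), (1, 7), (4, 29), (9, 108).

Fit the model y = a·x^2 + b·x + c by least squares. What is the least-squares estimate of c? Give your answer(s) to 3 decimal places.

c = 3.582

Normal-equation sums: Σx^2·x^2 = 6819, Σx^2·x = 793, Σx^2 = 99, Σx·x = 99, Σx = 13, Σ1 = 5.
And Σx^2·y = 9221, Σx·y = 1093, Σy = 150.
So MᵀM·[a, b, c]ᵀ = Mᵀy: [[6819, 793, 99]; [793, 99, 13]; [99, 13, 5]]·[a, b, c]ᵀ = [9221, 1093, 150]ᵀ.
Row-reducing yields a = 19399/18704, b = 42313/18704, c = 33503/9352.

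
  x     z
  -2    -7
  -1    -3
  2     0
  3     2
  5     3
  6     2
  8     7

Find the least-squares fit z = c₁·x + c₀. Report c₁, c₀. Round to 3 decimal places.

c₁ = 1.175, c₀ = -2.954

The normal system AᵀA·[c₁, c₀]ᵀ = Aᵀz is [[143, 21]; [21, 7]]·[c₁, c₀]ᵀ = [106, 4]ᵀ.
det = 143·7 − 21² = 560.
c₁ = (106·7 − 21·4)/560 = 47/40; c₀ = (143·4 − 21·106)/560 = -827/280.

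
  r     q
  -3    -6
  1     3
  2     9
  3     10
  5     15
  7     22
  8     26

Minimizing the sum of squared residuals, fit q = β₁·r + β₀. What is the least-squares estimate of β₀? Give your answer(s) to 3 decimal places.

β₀ = 1.808

Setting ∂/∂β₁ … = 0 gives: 161·β₁ + 23·β₀ = 506;  23·β₁ + 7·β₀ = 79.
det = 161·7 − 23² = 598.
β₁ = (506·7 − 23·79)/598 = 75/26; β₀ = (161·79 − 23·506)/598 = 47/26.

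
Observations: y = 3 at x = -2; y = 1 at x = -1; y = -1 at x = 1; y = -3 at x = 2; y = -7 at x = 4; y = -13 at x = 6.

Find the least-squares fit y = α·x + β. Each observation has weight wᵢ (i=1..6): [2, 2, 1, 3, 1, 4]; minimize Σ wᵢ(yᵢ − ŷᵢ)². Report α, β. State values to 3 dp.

α = -2.003, β = -0.225

AᵀWA·[α, β]ᵀ = AᵀWy reads: 183·α + 29·β = -373;  29·α + 13·β = -61.
(Σwᵢ·x·x = 183, Σwᵢ·x = 29, Σwᵢ·1 = 13, Σwᵢ·x·y = -373, Σwᵢ·y = -61.)
det = 183·13 − 29² = 1538.
α = ((-373)·13 − 29·(-61))/1538 = -1540/769; β = (183·(-61) − 29·(-373))/1538 = -173/769.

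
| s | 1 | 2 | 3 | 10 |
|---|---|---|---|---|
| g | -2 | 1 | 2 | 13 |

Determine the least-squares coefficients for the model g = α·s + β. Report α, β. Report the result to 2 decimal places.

Setting ∂/∂α … = 0 gives: 114·α + 16·β = 136;  16·α + 4·β = 14.
(Σs·s = 114, Σs = 16, Σ1 = 4, Σs·g = 136, Σg = 14.)
det = 114·4 − 16² = 200.
α = (136·4 − 16·14)/200 = 8/5; β = (114·14 − 16·136)/200 = -29/10.

α = 1.60, β = -2.90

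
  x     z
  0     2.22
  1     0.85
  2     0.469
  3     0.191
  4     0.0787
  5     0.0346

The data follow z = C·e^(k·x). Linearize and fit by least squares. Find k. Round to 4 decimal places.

k = -0.8241

Let Y = ln z. Fitting Y = k·x + ln C by least squares:
Σx = 15.0000, Σ(x)² = 55.0000, Σln z = -7.6837, Σx·ln z = -33.6312.
Normal system: [[55.0000, 15.0000]; [15.0000, 6]]·[k, ln C]ᵀ = [-33.6312, -7.6837]ᵀ.
Solving (det = 105.0000): k = -0.82412, ln C = 0.77969.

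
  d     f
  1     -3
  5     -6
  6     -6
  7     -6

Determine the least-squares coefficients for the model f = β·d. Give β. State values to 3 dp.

MᵀM·[β]ᵀ = Mᵀf reads: 111·β = -111.
Hence β = -111 / 111 ≈ -1.

β = -1.000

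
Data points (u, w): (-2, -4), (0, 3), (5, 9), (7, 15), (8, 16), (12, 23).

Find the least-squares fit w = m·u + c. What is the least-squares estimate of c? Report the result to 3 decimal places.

The normal system XᵀX·[m, c]ᵀ = Xᵀw is [[286, 30]; [30, 6]]·[m, c]ᵀ = [562, 62]ᵀ.
Eliminating c: 6·(row 1) − 30·(row 2) gives 816·m = 6·562 − 30·62 = 1512, so m = 63/34.
Then c = (62 − 30·(63/34))/6 = 109/102.

c = 1.069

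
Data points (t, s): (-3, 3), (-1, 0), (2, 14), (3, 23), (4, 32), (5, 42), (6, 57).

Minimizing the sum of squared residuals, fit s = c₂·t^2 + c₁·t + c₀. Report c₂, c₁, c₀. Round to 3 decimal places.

c₂ = 0.933, c₁ = 3.247, c₀ = 3.674

With design matrix X, XᵀX = [[2356, 412, 100]; [412, 100, 16]; [100, 16, 7]] and Xᵀs = [3904, 768, 171]ᵀ.
Row-reducing yields c₂ = 3427/3672, c₁ = 11923/3672, c₀ = 3373/918.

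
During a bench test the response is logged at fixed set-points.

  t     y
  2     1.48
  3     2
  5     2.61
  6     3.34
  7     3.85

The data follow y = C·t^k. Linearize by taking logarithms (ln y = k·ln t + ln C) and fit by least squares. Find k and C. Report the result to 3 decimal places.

k = 0.735, C = 0.878

With ln yᵢ as the transformed response and ln tᵢ as the regressor:
Σln t = 7.1389, Σ(ln t)² = 11.2747, Σln y = 4.5986, Σln t·ln y = 7.3613.
Equations: 11.2747·k + 7.1389·ln C = 7.3613;  7.1389·k + 5·ln C = 4.5986.
Δ = 11.2747·5 − (7.1389)² = 5.4099; k = (7.3613·5 − 7.1389·4.5986)/5.4099 = 0.73529, ln C = (11.2747·4.5986 − 7.1389·7.3613)/5.4099 = -0.13010, so C = exp(-0.13010) = 0.87800.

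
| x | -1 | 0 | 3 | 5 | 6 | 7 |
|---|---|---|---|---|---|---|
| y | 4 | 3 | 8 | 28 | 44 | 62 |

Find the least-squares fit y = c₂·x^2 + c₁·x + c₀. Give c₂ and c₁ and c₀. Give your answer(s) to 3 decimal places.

c₂ = 1.572, c₁ = -2.363, c₀ = 1.267

Compute the Gram sums: Σx^2·x^2 = 4404, Σx^2·x = 710, Σx^2 = 120, Σx·x = 120, Σx = 20, Σ1 = 6.
Right-hand side: Σx^2·y = 5398, Σx·y = 858, Σy = 149.
MᵀM·[c₂, c₁, c₀]ᵀ = Mᵀy becomes [[4404, 710, 120]; [710, 120, 20]; [120, 20, 6]]·[c₂, c₁, c₀]ᵀ = [5398, 858, 149]ᵀ.
Inverting the 3×3 Gram matrix, [c₂, c₁, c₀]ᵀ = [2542/1617, -6367/2695, 4099/3234]ᵀ.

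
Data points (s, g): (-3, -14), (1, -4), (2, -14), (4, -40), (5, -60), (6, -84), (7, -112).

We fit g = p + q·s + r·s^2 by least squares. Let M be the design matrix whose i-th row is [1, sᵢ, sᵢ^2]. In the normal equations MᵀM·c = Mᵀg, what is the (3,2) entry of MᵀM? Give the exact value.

730

Row 3 ↔ basis s^2, column 2 ↔ basis s, so (MᵀM)_{3,2} = Σᵢ (s^2)·(s) = (9)·(-3) + (1)·(1) + (4)·(2) + (16)·(4) + (25)·(5) + (36)·(6) + (49)·(7) = 730.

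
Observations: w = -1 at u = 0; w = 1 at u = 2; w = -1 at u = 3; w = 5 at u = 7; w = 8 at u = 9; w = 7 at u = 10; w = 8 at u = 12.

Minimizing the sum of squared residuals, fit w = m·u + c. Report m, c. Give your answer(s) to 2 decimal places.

Normal-equation sums: Σu·u = 387, Σu = 43, Σ1 = 7.
For Xᵀw: Σu·w = 272, Σw = 27.
So XᵀX·[m, c]ᵀ = Xᵀw: [[387, 43]; [43, 7]]·[m, c]ᵀ = [272, 27]ᵀ.
det = 387·7 − 43² = 860.
m = (272·7 − 43·27)/860 = 743/860; c = (387·27 − 43·272)/860 = -29/20.

m = 0.86, c = -1.45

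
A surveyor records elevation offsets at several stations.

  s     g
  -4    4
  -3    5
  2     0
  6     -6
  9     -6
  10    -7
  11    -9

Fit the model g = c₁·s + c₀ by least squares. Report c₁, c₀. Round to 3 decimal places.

c₁ = -0.896, c₀ = 1.254

Forming MᵀM = [[367, 31]; [31, 7]] and Mᵀg = [-290, -19]ᵀ gives MᵀM·[c₁, c₀]ᵀ = Mᵀg.
det = 367·7 − 31² = 1608.
c₁ = ((-290)·7 − 31·(-19))/1608 = -1441/1608; c₀ = (367·(-19) − 31·(-290))/1608 = 2017/1608.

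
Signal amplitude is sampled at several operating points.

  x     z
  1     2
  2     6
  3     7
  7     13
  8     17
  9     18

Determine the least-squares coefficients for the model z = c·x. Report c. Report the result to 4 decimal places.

c = 2.0385

The normal equations are: 208·c = 424.
c = 424/208 = 2.03846.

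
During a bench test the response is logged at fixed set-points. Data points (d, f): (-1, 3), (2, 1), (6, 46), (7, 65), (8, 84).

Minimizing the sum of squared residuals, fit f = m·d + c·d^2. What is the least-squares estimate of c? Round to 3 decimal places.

c = 1.553

With design matrix M, MᵀM = [[154, 1078]; [1078, 7810]] and Mᵀf = [1402, 10224]ᵀ.
Determinant 154·7810 − 1078² = 40656.
m = (1402·7810 − 1078·10224)/40656 = -1633/924; c = (154·10224 − 1078·1402)/40656 = 205/132.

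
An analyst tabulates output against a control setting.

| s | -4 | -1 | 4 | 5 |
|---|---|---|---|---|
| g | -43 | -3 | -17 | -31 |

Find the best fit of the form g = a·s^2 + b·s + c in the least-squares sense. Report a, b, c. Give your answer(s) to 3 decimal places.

a = -1.993, b = 3.288, c = 2.115

Normal-equation sums: Σs^2·s^2 = 1138, Σs^2·s = 124, Σs^2 = 58, Σs·s = 58, Σs = 4, Σ1 = 4.
And Σs^2·g = -1738, Σs·g = -48, Σg = -94.
XᵀX·[a, b, c]ᵀ = Xᵀg becomes [[1138, 124, 58]; [124, 58, 4]; [58, 4, 4]]·[a, b, c]ᵀ = [-1738, -48, -94]ᵀ.
Solving the 3×3 system (Gaussian elimination) gives a = -3881/1947, b = 194/59, c = 4118/1947.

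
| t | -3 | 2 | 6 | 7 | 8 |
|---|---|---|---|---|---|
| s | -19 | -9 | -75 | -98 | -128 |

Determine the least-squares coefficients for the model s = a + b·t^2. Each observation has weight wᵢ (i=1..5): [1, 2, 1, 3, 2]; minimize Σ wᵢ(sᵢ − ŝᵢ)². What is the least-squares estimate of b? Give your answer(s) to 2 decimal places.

Compute the Gram sums: Σwᵢ·1 = 9, Σwᵢ·t^2 = 328, Σwᵢ·t^2·t^2 = 16804.
And Σwᵢ·s = -662, Σwᵢ·t^2·s = -33733.
XᵀWX·[a, b]ᵀ = XᵀWs becomes [[9, 328]; [328, 16804]]·[a, b]ᵀ = [-662, -33733]ᵀ.
det = 9·16804 − 328² = 43652.
a = ((-662)·16804 − 328·(-33733))/43652 = -14956/10913; b = (9·(-33733) − 328·(-662))/43652 = -86461/43652.

b = -1.98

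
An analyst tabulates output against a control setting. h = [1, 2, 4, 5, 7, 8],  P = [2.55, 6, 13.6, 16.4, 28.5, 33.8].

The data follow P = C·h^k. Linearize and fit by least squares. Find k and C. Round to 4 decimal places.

With ln Pᵢ as the transformed response and ln hᵢ as the regressor:
Σln h = 7.7142, Σ(ln h)² = 13.1032, Σln P = 15.0056, Σln h·ln P = 23.2015.
Normal system: [[13.1032, 7.7142]; [7.7142, 6]]·[k, ln C]ᵀ = [23.2015, 15.0056]ᵀ.
Slope k = (n·Σln h·ln P − Σln h·Σln P)/(n·Σ(ln h)² − (Σln h)²) = (6·23.2015 − 7.7142·15.0056)/19.1098 = 1.22726; ln C = (Σln P − k·Σln h)/n = 0.92303, so C = exp(0.92303) = 2.51691.

k = 1.2273, C = 2.5169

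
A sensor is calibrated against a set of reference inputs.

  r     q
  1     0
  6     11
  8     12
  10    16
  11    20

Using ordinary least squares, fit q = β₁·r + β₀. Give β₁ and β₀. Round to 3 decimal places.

With design matrix X, XᵀX = [[322, 36]; [36, 5]] and Xᵀq = [542, 59]ᵀ.
det = 322·5 − 36² = 314.
β₁ = (542·5 − 36·59)/314 = 293/157; β₀ = (322·59 − 36·542)/314 = -257/157.

β₁ = 1.866, β₀ = -1.637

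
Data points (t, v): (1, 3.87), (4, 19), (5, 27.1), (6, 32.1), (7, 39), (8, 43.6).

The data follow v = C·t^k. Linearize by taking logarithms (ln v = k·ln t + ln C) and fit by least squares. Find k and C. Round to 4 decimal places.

k = 1.1793, C = 3.8650

With ln vᵢ as the transformed response and ln tᵢ as the regressor:
Over the data: Σln t = 8.8128, Σ(ln t)² = 15.8331, Σln v = 18.5047, Σln t·ln v = 30.5866.
Normal system: [[15.8331, 8.8128]; [8.8128, 6]]·[k, ln C]ᵀ = [30.5866, 18.5047]ᵀ.
Slope k = (n·Σln t·ln v − Σln t·Σln v)/(n·Σ(ln t)² − (Σln t)²) = (6·30.5866 − 8.8128·18.5047)/17.3327 = 1.17930; ln C = (Σln v − k·Σln t)/n = 1.35195, so C = exp(1.35195) = 3.86496.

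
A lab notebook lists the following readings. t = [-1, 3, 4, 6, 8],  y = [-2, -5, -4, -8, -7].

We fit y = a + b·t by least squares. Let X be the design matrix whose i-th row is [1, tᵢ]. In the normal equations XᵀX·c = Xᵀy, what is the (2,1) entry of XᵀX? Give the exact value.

20

Row 2 ↔ basis t, column 1 ↔ basis 1, so (XᵀX)_{2,1} = Σᵢ t = (-1)·(1) + (3)·(1) + (4)·(1) + (6)·(1) + (8)·(1) = 20.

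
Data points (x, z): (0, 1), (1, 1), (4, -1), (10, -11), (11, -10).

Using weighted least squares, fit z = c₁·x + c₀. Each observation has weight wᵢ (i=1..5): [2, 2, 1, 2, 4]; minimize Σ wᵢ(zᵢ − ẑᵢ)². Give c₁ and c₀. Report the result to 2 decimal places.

c₁ = -1.12, c₀ = 1.74

Normal-equation sums: Σwᵢ·x·x = 702, Σwᵢ·x = 70, Σwᵢ·1 = 11.
Moment sums: Σwᵢ·x·z = -662, Σwᵢ·z = -59.
Normal equations: [[702, 70]; [70, 11]]·[c₁, c₀]ᵀ = [-662, -59]ᵀ.
det = 702·11 − 70² = 2822.
c₁ = ((-662)·11 − 70·(-59))/2822 = -1576/1411; c₀ = (702·(-59) − 70·(-662))/2822 = 2461/1411.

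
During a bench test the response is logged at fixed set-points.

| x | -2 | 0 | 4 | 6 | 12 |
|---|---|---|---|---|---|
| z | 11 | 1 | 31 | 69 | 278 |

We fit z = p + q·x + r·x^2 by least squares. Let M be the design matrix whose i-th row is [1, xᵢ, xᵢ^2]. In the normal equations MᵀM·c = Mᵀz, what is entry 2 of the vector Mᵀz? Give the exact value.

Entry 2 ↔ basis x, so (Mᵀz)_{2} = Σᵢ (x)·zᵢ = (-2)·(11) + (0)·(1) + (4)·(31) + (6)·(69) + (12)·(278) = 3852.

3852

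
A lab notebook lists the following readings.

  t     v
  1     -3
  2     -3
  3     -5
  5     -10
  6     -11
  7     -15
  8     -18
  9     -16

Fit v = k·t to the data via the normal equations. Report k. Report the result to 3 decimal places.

With design matrix X, XᵀX = [[269]] and Xᵀv = [-533]ᵀ.
k = (-533)/269 = -1.98141.

k = -1.981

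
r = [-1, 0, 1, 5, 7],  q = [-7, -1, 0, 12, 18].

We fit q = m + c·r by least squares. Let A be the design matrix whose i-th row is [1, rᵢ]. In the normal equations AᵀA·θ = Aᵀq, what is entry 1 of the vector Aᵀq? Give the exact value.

22

Entry 1 ↔ basis 1, so (Aᵀq)_{1} = Σᵢ qᵢ = (1)·(-7) + (1)·(-1) + (1)·(0) + (1)·(12) + (1)·(18) = 22.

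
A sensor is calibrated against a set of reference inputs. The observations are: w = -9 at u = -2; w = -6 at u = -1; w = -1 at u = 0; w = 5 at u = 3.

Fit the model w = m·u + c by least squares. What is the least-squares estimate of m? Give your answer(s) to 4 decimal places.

m = 2.7857

The normal system MᵀM·[m, c]ᵀ = Mᵀw is [[14, 0]; [0, 4]]·[m, c]ᵀ = [39, -11]ᵀ.
det = 14·4 − 0² = 56.
m = (39·4 − 0·(-11))/56 = 39/14; c = (14·(-11) − 0·39)/56 = -11/4.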